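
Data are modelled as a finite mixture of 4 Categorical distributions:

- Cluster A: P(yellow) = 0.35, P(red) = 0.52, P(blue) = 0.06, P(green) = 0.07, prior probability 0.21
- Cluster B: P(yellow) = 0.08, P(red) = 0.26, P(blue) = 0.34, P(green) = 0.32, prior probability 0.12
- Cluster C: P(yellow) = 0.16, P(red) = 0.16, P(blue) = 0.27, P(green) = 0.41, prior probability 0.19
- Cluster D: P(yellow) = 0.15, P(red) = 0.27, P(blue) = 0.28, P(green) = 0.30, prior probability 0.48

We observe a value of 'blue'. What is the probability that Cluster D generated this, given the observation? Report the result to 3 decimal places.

The responsibility of component k is P(Z=k) f_k(x) divided by Σ_j P(Z=j) f_j(x).
Evaluate each component's likelihood at the observed value:
  L_A = P(blue | comp) = 0.06
  L_B = P(blue | comp) = 0.34
  L_C = P(blue | comp) = 0.27
  L_D = P(blue | comp) = 0.28
Multiply by the mixture weights:
  P(Z=A)·L_A = 0.21 × 0.06 = 0.0126
  P(Z=B)·L_B = 0.12 × 0.34 = 0.0408
  P(Z=C)·L_C = 0.19 × 0.27 = 0.0513
  P(Z=D)·L_D = 0.48 × 0.28 = 0.1344
Marginal: 0.0126 + 0.0408 + 0.0513 + 0.1344 = 0.2391
P(Cluster D | 'blue') ≈ 0.562

0.562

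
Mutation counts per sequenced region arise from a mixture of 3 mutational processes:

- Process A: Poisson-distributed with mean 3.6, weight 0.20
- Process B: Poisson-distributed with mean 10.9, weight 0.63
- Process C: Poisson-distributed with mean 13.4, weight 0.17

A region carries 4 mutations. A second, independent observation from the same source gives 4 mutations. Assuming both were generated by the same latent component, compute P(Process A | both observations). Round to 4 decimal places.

P(component k | x) = π_k·f_k(x) / marginal(x), where marginal(x) = Σ_j π_j·f_j(x).
Since both observations come from the same component, the likelihood for component k is f_k(x₁)·f_k(x₂).
  p_A = [0.191222] × [0.191222] = 0.036566
  p_B = [0.0108564] × [0.0108564] = 0.000117861
  p_C = [0.00203546] × [0.00203546] = 4.14308e-06
Unnormalised posteriors:
  π_A·p_A = 0.20 × 0.036566 = 0.0073132
  π_B·p_B = 0.63 × 0.000117861 = 7.42524e-05
  π_C·p_C = 0.17 × 4.14308e-06 = 7.04324e-07
Sum: 0.0073132 + 7.42524e-05 + 7.04324e-07 = 0.00738815
Responsibility of Process A: 0.0073132 / 0.00738815 ≈ 0.9899

0.9899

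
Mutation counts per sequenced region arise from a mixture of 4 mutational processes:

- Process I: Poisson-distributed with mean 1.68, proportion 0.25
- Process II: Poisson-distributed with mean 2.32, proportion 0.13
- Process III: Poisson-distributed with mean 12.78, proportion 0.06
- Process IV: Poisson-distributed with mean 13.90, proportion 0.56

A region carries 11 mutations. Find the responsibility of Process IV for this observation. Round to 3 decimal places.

By Bayes' theorem, P(k | x) = π_k f_k(x) / Σ_j π_j f_j(x).
Poisson probabilities:
  L_I = 1.40486e-06
  L_II = 2.58017e-05
  L_III = 0.104809
  L_IV = 0.0861616
Prior × likelihood for each component:
  π_I·L_I = 0.25 × 1.40486e-06 = 3.51214e-07
  π_II·L_II = 0.13 × 2.58017e-05 = 3.35423e-06
  π_III·L_III = 0.06 × 0.104809 = 0.00628856
  π_IV·L_IV = 0.56 × 0.0861616 = 0.0482505
Evidence: 3.51214e-07 + 3.35423e-06 + 0.00628856 + 0.0482505 = 0.0545428
Responsibility of Process IV: 0.0482505 / 0.0545428 ≈ 0.885

0.885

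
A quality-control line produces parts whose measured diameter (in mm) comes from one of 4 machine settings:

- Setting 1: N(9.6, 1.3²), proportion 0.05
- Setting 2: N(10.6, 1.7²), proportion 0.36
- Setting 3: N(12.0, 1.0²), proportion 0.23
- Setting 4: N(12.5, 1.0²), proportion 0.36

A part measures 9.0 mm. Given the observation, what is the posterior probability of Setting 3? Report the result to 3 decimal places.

P(component k | x) = π_k·f_k(x) / marginal(x), where marginal(x) = Σ_j π_j·f_j(x).
Normal densities:
  f_1 = 0.275874
  f_2 = 0.150699
  f_3 = 0.00443185
  f_4 = 0.000872683
Prior × likelihood for each component:
  π_1·f_1 = 0.05 × 0.275874 = 0.0137937
  π_2·f_2 = 0.36 × 0.150699 = 0.0542515
  π_3·f_3 = 0.23 × 0.00443185 = 0.00101933
  π_4·f_4 = 0.36 × 0.000872683 = 0.000314166
Sum: 0.0137937 + 0.0542515 + 0.00101933 + 0.000314166 = 0.0693787
P(Setting 3 | data) = 0.00101933 / 0.0693787 ≈ 0.015

0.015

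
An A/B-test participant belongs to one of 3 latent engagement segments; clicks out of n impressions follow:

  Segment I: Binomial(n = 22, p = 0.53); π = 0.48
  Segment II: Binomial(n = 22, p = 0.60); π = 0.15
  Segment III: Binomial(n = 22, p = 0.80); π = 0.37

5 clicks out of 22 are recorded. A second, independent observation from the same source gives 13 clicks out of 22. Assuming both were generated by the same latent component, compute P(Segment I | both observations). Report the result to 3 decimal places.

0.958

By Bayes' theorem, P(k | x) = w_k f_k(x) / Σ_j w_j f_j(x).
Since both observations come from the same component, the likelihood for component k is f_k(x₁)·f_k(x₂).
  f_I = [C(22,5)·0.53^5·0.47^17 = 26334·0.0418195·2.66479e-06 = 0.00293467] × [0.144941] = 0.000425354
  f_II = [C(22,5)·0.60^5·0.40^17 = 26334·0.07776·1.71799e-07 = 0.000351798] × [0.170306] = 5.99132e-05
  f_III = [C(22,5)·0.80^5·0.20^17 = 26334·0.32768·1.31072e-12 = 1.13104e-08] × [0.0140011] = 1.58358e-10
Multiply by the mixture weights:
  w_I·f_I = 0.48 × 0.000425354 = 0.00020417
  w_II·f_II = 0.15 × 5.99132e-05 = 8.98698e-06
  w_III·f_III = 0.37 × 1.58358e-10 = 5.85924e-11
Denominator: 0.00020417 + 8.98698e-06 + 5.85924e-11 = 0.000213157
Responsibility of Segment I: 0.00020417 / 0.000213157 ≈ 0.958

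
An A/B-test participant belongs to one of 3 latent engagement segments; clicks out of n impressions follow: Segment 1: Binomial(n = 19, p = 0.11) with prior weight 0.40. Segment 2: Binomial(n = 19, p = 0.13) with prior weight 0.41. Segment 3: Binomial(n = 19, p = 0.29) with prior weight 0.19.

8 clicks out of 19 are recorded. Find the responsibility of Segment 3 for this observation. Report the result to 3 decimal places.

Apply Bayes' rule: the posterior for each component is proportional to its prior times its likelihood at x.
Component likelihoods at x = 8 clicks out of 19:
  L_1 = 0.000449624
  L_2 = 0.00133253
  L_3 = 0.0873865
Prior × likelihood for each component:
  π_1·L_1 = 0.40 × 0.000449624 = 0.00017985
  π_2·L_2 = 0.41 × 0.00133253 = 0.000546337
  π_3·L_3 = 0.19 × 0.0873865 = 0.0166034
Denominator: 0.00017985 + 0.000546337 + 0.0166034 = 0.0173296
Responsibility of Segment 3: 0.0166034 / 0.0173296 ≈ 0.958

0.958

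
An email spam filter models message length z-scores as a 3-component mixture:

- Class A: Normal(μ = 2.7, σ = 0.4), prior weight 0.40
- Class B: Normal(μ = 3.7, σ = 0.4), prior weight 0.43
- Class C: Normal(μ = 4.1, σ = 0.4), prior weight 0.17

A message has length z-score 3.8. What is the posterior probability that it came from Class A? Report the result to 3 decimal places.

0.016

The responsibility of component k is P(Z=k) f_k(x) divided by Σ_j P(Z=j) f_j(x).
Normal densities:
  L_A = (1/(0.4·√(2π)))·exp(−(3.8−2.7)²/(2·0.4²)) = 0.997356·exp(-3.78125) = 0.0227339
  L_B = (1/(0.4·√(2π)))·exp(−(3.8−3.7)²/(2·0.4²)) = 0.997356·exp(-0.03125) = 0.96667
  L_C = (1/(0.4·√(2π)))·exp(−(3.8−4.1)²/(2·0.4²)) = 0.997356·exp(-0.28125) = 0.752844
Unnormalised posteriors:
  P(Z=A)·L_A = 0.40 × 0.0227339 = 0.00909356
  P(Z=B)·L_B = 0.43 × 0.96667 = 0.415668
  P(Z=C)·L_C = 0.17 × 0.752844 = 0.127983
Evidence: 0.00909356 + 0.415668 + 0.127983 = 0.552745
P(Class A | x) ≈ 0.016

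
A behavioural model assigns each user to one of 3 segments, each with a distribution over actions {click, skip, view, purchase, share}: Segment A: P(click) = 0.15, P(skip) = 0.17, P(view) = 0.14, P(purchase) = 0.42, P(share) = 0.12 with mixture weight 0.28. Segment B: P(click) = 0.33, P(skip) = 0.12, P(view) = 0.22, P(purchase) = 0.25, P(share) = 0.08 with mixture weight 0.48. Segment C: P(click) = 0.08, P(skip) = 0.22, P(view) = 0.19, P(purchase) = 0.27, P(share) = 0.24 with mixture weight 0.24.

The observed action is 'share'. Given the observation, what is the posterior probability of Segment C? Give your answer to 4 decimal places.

0.4444

Apply Bayes' rule: the posterior for each component is proportional to its prior times its likelihood at x.
Categorical probabilities:
  f_A = 0.12
  f_B = 0.08
  f_C = 0.24
Prior × likelihood for each component:
  w_A·f_A = 0.28 × 0.12 = 0.0336
  w_B·f_B = 0.48 × 0.08 = 0.0384
  w_C·f_C = 0.24 × 0.24 = 0.0576
Normaliser: 0.0336 + 0.0384 + 0.0576 = 0.1296
So the posterior for Segment C is 0.0576 / 0.1296 ≈ 0.4444.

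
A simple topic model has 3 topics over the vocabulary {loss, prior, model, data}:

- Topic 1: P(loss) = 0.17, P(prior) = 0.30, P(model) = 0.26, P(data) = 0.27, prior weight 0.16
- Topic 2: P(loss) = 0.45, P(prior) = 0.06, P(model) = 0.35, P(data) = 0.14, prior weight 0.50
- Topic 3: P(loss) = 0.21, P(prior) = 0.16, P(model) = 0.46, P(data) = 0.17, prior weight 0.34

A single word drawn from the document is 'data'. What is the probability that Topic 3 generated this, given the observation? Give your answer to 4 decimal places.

0.3380

The responsibility of component k is π_k f_k(x) divided by Σ_j π_j f_j(x).
Evaluate each component's likelihood at the observed value:
  p_1 = 0.27
  p_2 = 0.14
  p_3 = 0.17
Prior × likelihood for each component:
  π_1·p_1 = 0.16 × 0.27 = 0.0432
  π_2·p_2 = 0.50 × 0.14 = 0.07
  π_3·p_3 = 0.34 × 0.17 = 0.0578
Evidence: 0.0432 + 0.07 + 0.0578 = 0.171
P(Topic 3 | data) ≈ 0.3380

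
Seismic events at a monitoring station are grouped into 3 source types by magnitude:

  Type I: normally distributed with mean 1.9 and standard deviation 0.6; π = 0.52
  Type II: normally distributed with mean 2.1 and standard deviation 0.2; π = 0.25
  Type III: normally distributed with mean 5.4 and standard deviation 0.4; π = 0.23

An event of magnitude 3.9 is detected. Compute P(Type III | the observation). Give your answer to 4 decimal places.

By Bayes' theorem, P(k | x) = P(Z=k) f_k(x) / Σ_j P(Z=j) f_j(x).
Component likelihoods at x = 3.9:
  f_I = (1/(0.6·√(2π)))·exp(−(3.9−1.9)²/(2·0.6²)) = 0.664904·exp(-5.55556) = 0.00257046
  f_II = (1/(0.2·√(2π)))·exp(−(3.9−2.1)²/(2·0.2²)) = 1.994711·exp(-40.50000) = 5.13989e-18
  f_III = (1/(0.4·√(2π)))·exp(−(3.9−5.4)²/(2·0.4²)) = 0.997356·exp(-7.03125) = 0.000881489
Unnormalised posteriors:
  P(Z=I)·f_I = 0.52 × 0.00257046 = 0.00133664
  P(Z=II)·f_II = 0.25 × 5.13989e-18 = 1.28497e-18
  P(Z=III)·f_III = 0.23 × 0.000881489 = 0.000202743
Sum: 0.00133664 + 1.28497e-18 + 0.000202743 = 0.00153938
So the posterior for Type III is 0.000202743 / 0.00153938 ≈ 0.1317.

0.1317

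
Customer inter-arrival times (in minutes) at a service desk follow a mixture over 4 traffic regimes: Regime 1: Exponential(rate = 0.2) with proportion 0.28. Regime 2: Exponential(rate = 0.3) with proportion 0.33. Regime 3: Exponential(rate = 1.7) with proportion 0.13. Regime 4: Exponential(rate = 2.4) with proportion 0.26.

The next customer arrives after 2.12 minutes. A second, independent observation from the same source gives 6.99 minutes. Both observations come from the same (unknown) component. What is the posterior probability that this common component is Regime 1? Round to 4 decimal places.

P(component k | x) = π_k·f_k(x) / marginal(x), where marginal(x) = Σ_j π_j·f_j(x).
Since both observations come from the same component, the likelihood for component k is f_k(x₁)·f_k(x₂).
  p_1 = [0.2·e^(−0.2·2.12) = 0.2·e^(−0.4240) = 0.130885] × [0.0494181] = 0.00646808
  p_2 = [0.3·e^(−0.3·2.12) = 0.3·e^(−0.6360) = 0.158822] × [0.0368473] = 0.00585215
  p_3 = [1.7·e^(−1.7·2.12) = 1.7·e^(−3.6040) = 0.0462649] × [1.17416e-05] = 5.43224e-07
  p_4 = [2.4·e^(−2.4·2.12) = 2.4·e^(−5.0880) = 0.0148088] × [1.24305e-07] = 1.84081e-09
Multiply by the mixture weights:
  π_1·p_1 = 0.28 × 0.00646808 = 0.00181106
  π_2·p_2 = 0.33 × 0.00585215 = 0.00193121
  π_3·p_3 = 0.13 × 5.43224e-07 = 7.06192e-08
  π_4·p_4 = 0.26 × 1.84081e-09 = 4.78609e-10
Marginal: 0.00181106 + 0.00193121 + 7.06192e-08 + 4.78609e-10 = 0.00374234
P(Regime 1 | x) ≈ 0.4839

0.4839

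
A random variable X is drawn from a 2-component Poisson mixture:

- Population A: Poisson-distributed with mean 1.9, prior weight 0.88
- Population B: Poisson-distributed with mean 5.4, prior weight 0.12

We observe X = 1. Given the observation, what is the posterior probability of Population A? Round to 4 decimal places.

P(component k | x) = P(Z=k)·f_k(x) / marginal(x), where marginal(x) = Σ_j P(Z=j)·f_j(x).
Poisson probabilities:
  f_A = 0.28418
  f_B = 0.0243895
Weight by the priors:
  P(Z=A)·f_A = 0.88 × 0.28418 = 0.250079
  P(Z=B)·f_B = 0.12 × 0.0243895 = 0.00292674
Sum: 0.250079 + 0.00292674 = 0.253005
P(Population A | 1) ≈ 0.9884

0.9884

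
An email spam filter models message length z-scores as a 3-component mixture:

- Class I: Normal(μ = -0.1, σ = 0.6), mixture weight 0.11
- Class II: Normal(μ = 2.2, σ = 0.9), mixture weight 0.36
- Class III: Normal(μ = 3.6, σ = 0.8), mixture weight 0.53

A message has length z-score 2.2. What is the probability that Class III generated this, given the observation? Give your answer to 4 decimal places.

0.2637

Posterior ∝ prior × likelihood, so P(k | x) ∝ w_k f_k(x); normalise over all components.
Component likelihoods at x = 2.2:
  L_I = (1/(0.6·√(2π)))·exp(−(2.2−-0.1)²/(2·0.6²)) = 0.664904·exp(-7.34722) = 0.000428451
  L_II = (1/(0.9·√(2π)))·exp(−(2.2−2.2)²/(2·0.9²)) = 0.443269·exp(-0.00000) = 0.443269
  L_III = (1/(0.8·√(2π)))·exp(−(2.2−3.6)²/(2·0.8²)) = 0.498678·exp(-1.53125) = 0.107847
Multiply by the mixture weights:
  w_I·L_I = 0.11 × 0.000428451 = 4.71296e-05
  w_II·L_II = 0.36 × 0.443269 = 0.159577
  w_III·L_III = 0.53 × 0.107847 = 0.0571587
Denominator: 4.71296e-05 + 0.159577 + 0.0571587 = 0.216783
P(Class III | data) = 0.0571587 / 0.216783 ≈ 0.2637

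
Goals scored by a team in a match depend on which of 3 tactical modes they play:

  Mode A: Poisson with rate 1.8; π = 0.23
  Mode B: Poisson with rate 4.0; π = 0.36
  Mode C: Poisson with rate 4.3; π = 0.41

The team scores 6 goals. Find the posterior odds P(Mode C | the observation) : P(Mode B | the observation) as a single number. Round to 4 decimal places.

1.3021

Only the two components matter; the odds are (π_i f_i(x)) / (π_j f_j(x)).
Evaluate each component's likelihood at the observed value:
  f_A = 0.00780859
  f_B = 0.104196
  f_C = 0.119127
Posterior odds = (π_C·f_C) / (π_B·f_B) = (0.41·0.119127) / (0.36·0.104196) = 0.0488423 / 0.0375104 ≈ 1.3021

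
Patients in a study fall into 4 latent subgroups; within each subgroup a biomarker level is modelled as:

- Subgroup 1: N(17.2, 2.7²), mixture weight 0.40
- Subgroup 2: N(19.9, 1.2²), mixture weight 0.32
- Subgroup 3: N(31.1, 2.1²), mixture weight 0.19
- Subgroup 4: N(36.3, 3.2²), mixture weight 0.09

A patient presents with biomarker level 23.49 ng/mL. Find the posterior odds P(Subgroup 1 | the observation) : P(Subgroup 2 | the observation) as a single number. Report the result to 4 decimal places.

Since P(k|x) ∝ P(Z=k) f_k(x), the posterior odds are P(Z=i) f_i(x) / (P(Z=j) f_j(x)).
Evaluate each component's likelihood at the observed value:
  p_1 = 0.00979604
  p_2 = 0.00378657
  p_3 = 0.000267371
  p_4 = 4.13022e-05
Posterior odds = (P(Z=1)·p_1) / (P(Z=2)·p_2) = (0.40·0.00979604) / (0.32·0.00378657) = 0.00391841 / 0.0012117 ≈ 3.2338

3.2338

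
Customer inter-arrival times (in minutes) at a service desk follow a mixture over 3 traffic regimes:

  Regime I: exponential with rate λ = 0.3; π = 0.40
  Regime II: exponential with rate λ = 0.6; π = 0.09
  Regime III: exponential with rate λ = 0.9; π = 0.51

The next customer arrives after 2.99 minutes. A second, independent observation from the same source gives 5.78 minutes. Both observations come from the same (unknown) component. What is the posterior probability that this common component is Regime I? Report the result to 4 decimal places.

Apply Bayes' rule: the posterior for each component is proportional to its prior times its likelihood at x.
Since both observations come from the same component, the likelihood for component k is f_k(x₁)·f_k(x₂).
  p_I = [0.122337] × [0.052973] = 0.00648058
  p_II = [0.0997762] × [0.0187076] = 0.00186657
  p_III = [0.0610318] × [0.00495499] = 0.000302412
Prior × likelihood for each component:
  P(Z=I)·p_I = 0.40 × 0.00648058 = 0.00259223
  P(Z=II)·p_II = 0.09 × 0.00186657 = 0.000167992
  P(Z=III)·p_III = 0.51 × 0.000302412 = 0.00015423
Sum: 0.00259223 + 0.000167992 + 0.00015423 = 0.00291445
Responsibility of Regime I: 0.00259223 / 0.00291445 ≈ 0.8894

0.8894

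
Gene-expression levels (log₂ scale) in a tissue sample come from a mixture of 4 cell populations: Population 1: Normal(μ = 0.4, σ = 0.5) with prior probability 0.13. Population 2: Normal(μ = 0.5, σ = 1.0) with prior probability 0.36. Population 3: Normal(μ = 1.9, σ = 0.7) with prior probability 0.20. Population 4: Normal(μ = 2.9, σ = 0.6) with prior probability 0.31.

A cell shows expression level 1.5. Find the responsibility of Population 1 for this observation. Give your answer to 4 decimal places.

0.0446

Apply Bayes' rule: the posterior for each component is proportional to its prior times its likelihood at x.
Component likelihoods at x = 1.5:
  L_1 = (1/(0.5·√(2π)))·exp(−(1.5−0.4)²/(2·0.5²)) = 0.797885·exp(-2.42000) = 0.0709492
  L_2 = (1/(1.0·√(2π)))·exp(−(1.5−0.5)²/(2·1.0²)) = 0.398942·exp(-0.50000) = 0.241971
  L_3 = (1/(0.7·√(2π)))·exp(−(1.5−1.9)²/(2·0.7²)) = 0.569918·exp(-0.16327) = 0.484068
  L_4 = (1/(0.6·√(2π)))·exp(−(1.5−2.9)²/(2·0.6²)) = 0.664904·exp(-2.72222) = 0.0437031
Multiply by the mixture weights:
  w_1·L_1 = 0.13 × 0.0709492 = 0.00922339
  w_2·L_2 = 0.36 × 0.241971 = 0.0871095
  w_3·L_3 = 0.20 × 0.484068 = 0.0968137
  w_4·L_4 = 0.31 × 0.0437031 = 0.013548
Sum: 0.00922339 + 0.0871095 + 0.0968137 + 0.013548 = 0.206695
So the posterior for Population 1 is 0.00922339 / 0.206695 ≈ 0.0446.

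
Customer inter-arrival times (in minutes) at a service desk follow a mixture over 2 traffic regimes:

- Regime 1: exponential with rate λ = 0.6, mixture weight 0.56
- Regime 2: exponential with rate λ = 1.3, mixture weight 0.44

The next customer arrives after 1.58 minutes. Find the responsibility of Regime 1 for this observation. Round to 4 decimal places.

0.6397

By Bayes' theorem, P(k | x) = w_k f_k(x) / Σ_j w_j f_j(x).
Exponential densities:
  L_1 = 0.6·e^(−0.6·1.58) = 0.6·e^(−0.9480) = 0.232509
  L_2 = 1.3·e^(−1.3·1.58) = 1.3·e^(−2.0540) = 0.166687
Weight by the priors:
  w_1·L_1 = 0.56 × 0.232509 = 0.130205
  w_2·L_2 = 0.44 × 0.166687 = 0.0733424
Evidence: 0.130205 + 0.0733424 = 0.203548
Responsibility of Regime 1: 0.130205 / 0.203548 ≈ 0.6397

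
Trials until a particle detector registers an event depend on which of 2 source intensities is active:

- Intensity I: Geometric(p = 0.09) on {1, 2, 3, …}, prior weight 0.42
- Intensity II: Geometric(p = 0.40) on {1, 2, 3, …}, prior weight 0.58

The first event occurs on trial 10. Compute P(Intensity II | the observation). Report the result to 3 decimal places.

P(component k | x) = π_k·f_k(x) / marginal(x), where marginal(x) = Σ_j π_j·f_j(x).
Component likelihoods at x = 10:
  f_I = 0.09·(1−0.09)^9 = 0.09·0.42793 = 0.0385137
  f_II = 0.40·(1−0.40)^9 = 0.40·0.0100777 = 0.00403108
Weight by the priors:
  π_I·f_I = 0.42 × 0.0385137 = 0.0161757
  π_II·f_II = 0.58 × 0.00403108 = 0.00233803
Sum: 0.0161757 + 0.00233803 = 0.0185138
So the posterior for Intensity II is 0.00233803 / 0.0185138 ≈ 0.126.

0.126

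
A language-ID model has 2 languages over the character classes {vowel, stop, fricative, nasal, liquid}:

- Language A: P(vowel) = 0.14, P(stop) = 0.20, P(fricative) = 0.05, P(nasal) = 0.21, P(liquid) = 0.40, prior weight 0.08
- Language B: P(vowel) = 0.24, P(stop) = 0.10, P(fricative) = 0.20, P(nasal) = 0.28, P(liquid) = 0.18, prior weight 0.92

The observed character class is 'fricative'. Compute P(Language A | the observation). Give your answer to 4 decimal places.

By Bayes' theorem, P(k | x) = P(Z=k) f_k(x) / Σ_j P(Z=j) f_j(x).
Categorical probabilities:
  L_A = P(fricative | comp) = 0.05
  L_B = P(fricative | comp) = 0.20
Multiply by the mixture weights:
  P(Z=A)·L_A = 0.08 × 0.05 = 0.004
  P(Z=B)·L_B = 0.92 × 0.2 = 0.184
Marginal: 0.004 + 0.184 = 0.188
P(Language A | the observation) = 0.004 / 0.188 ≈ 0.0213

0.0213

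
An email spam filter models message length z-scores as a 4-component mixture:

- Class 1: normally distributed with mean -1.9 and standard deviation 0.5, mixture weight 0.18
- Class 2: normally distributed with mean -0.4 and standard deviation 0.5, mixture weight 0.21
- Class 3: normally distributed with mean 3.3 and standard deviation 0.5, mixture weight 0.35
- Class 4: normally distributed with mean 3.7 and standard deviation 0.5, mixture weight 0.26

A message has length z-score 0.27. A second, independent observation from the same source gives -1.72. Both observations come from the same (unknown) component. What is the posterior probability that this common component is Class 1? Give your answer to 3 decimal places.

0.005

P(component k | x) = π_k·f_k(x) / marginal(x), where marginal(x) = Σ_j π_j·f_j(x).
Since both observations come from the same component, the likelihood for component k is f_k(x₁)·f_k(x₂).
  L_1 = [(1/(0.5·√(2π)))·exp(−(0.27−-1.9)²/(2·0.5²)) = 0.797885·exp(-9.41780) = 6.48398e-05] × [0.747821] = 4.84886e-05
  L_2 = [(1/(0.5·√(2π)))·exp(−(0.27−-0.4)²/(2·0.5²)) = 0.797885·exp(-0.89780) = 0.32511] × [0.0244631] = 0.00795319
  L_3 = [(1/(0.5·√(2π)))·exp(−(0.27−3.3)²/(2·0.5²)) = 0.797885·exp(-18.36180) = 8.46275e-09] × [1.03074e-22] = 8.72293e-31
  L_4 = [(1/(0.5·√(2π)))·exp(−(0.27−3.7)²/(2·0.5²)) = 0.797885·exp(-23.52980) = 4.82034e-11] × [2.43177e-26] = 1.1722e-36
Weight by the priors:
  π_1·L_1 = 0.18 × 4.84886e-05 = 8.72794e-06
  π_2·L_2 = 0.21 × 0.00795319 = 0.00167017
  π_3·L_3 = 0.35 × 8.72293e-31 = 3.05303e-31
  π_4·L_4 = 0.26 × 1.1722e-36 = 3.04771e-37
Sum: 8.72794e-06 + 0.00167017 + 3.05303e-31 + 3.04771e-37 = 0.0016789
Responsibility of Class 1: 8.72794e-06 / 0.0016789 ≈ 0.005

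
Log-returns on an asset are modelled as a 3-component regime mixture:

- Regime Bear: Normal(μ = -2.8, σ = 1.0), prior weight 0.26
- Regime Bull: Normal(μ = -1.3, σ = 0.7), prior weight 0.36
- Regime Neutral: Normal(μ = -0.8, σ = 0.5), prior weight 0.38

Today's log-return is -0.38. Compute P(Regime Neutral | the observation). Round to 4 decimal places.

0.6983

Apply Bayes' rule: the posterior for each component is proportional to its prior times its likelihood at x.
Evaluate each component's likelihood at the observed value:
  L_Bear = 0.0213407
  L_Bull = 0.240283
  L_Neutral = 0.560688
Weight by the priors:
  P(Z=Bear)·L_Bear = 0.26 × 0.0213407 = 0.00554859
  P(Z=Bull)·L_Bull = 0.36 × 0.240283 = 0.086502
  P(Z=Neutral)·L_Neutral = 0.38 × 0.560688 = 0.213061
Sum: 0.00554859 + 0.086502 + 0.213061 = 0.305112
Responsibility of Regime Neutral: 0.213061 / 0.305112 ≈ 0.6983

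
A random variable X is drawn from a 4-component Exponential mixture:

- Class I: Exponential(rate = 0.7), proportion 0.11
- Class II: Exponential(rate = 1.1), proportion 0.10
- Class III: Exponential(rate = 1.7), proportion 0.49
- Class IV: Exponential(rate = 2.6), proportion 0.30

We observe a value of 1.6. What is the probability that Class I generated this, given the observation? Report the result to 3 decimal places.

0.226

By Bayes' theorem, P(k | x) = π_k f_k(x) / Σ_j π_j f_j(x).
Component likelihoods at x = 1.6:
  L_I = 0.228396
  L_II = 0.189249
  L_III = 0.111987
  L_IV = 0.0405797
Prior × likelihood for each component:
  π_I·L_I = 0.11 × 0.228396 = 0.0251235
  π_II·L_II = 0.10 × 0.189249 = 0.0189249
  π_III·L_III = 0.49 × 0.111987 = 0.0548737
  π_IV·L_IV = 0.30 × 0.0405797 = 0.0121739
Marginal: 0.0251235 + 0.0189249 + 0.0548737 + 0.0121739 = 0.111096
So the posterior for Class I is 0.0251235 / 0.111096 ≈ 0.226.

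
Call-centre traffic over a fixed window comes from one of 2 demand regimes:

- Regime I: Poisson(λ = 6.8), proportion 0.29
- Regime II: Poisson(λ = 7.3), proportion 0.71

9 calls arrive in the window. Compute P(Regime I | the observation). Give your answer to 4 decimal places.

By Bayes' theorem, P(k | x) = π_k f_k(x) / Σ_j π_j f_j(x).
Component likelihoods at x = 9 calls:
  f_I = 0.0954146
  f_II = 0.109596
Unnormalised posteriors:
  π_I·f_I = 0.29 × 0.0954146 = 0.0276702
  π_II·f_II = 0.71 × 0.109596 = 0.0778129
Normaliser: 0.0276702 + 0.0778129 = 0.105483
P(Regime I | x) = 0.0276702 / 0.105483 ≈ 0.2623

0.2623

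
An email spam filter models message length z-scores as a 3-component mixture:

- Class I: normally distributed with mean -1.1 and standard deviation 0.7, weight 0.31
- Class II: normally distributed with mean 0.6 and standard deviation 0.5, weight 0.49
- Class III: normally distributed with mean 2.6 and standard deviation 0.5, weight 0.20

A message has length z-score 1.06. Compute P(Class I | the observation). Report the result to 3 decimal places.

0.006

Posterior ∝ prior × likelihood, so P(k | x) ∝ P(Z=k) f_k(x); normalise over all components.
Evaluate each component's likelihood at the observed value:
  f_I = (1/(0.7·√(2π)))·exp(−(1.06−-1.1)²/(2·0.7²)) = 0.569918·exp(-4.76082) = 0.00487771
  f_II = (1/(0.5·√(2π)))·exp(−(1.06−0.6)²/(2·0.5²)) = 0.797885·exp(-0.42320) = 0.522573
  f_III = (1/(0.5·√(2π)))·exp(−(1.06−2.6)²/(2·0.5²)) = 0.797885·exp(-4.74320) = 0.00695015
Prior × likelihood for each component:
  P(Z=I)·f_I = 0.31 × 0.00487771 = 0.00151209
  P(Z=II)·f_II = 0.49 × 0.522573 = 0.256061
  P(Z=III)·f_III = 0.20 × 0.00695015 = 0.00139003
Sum: 0.00151209 + 0.256061 + 0.00139003 = 0.258963
P(Class I | data) ≈ 0.006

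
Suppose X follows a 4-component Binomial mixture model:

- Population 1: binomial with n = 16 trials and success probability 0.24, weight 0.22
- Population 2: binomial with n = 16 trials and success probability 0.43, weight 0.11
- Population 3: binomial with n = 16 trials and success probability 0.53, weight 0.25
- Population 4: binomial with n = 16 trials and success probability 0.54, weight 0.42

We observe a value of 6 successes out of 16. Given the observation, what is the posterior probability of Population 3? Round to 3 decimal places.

Posterior ∝ prior × likelihood, so P(k | x) ∝ P(Z=k) f_k(x); normalise over all components.
Component likelihoods at x = 6 successes out of 16:
  p_1 = C(16,6)·0.24^6·0.76^10 = 8008·0.000191103·0.0642889 = 0.0983847
  p_2 = C(16,6)·0.43^6·0.57^10 = 8008·0.00632136·0.00362033 = 0.183267
  p_3 = C(16,6)·0.53^6·0.47^10 = 8008·0.0221644·0.000525991 = 0.0933594
  p_4 = C(16,6)·0.54^6·0.46^10 = 8008·0.0247949·0.000424207 = 0.0842296
Unnormalised posteriors:
  P(Z=1)·p_1 = 0.22 × 0.0983847 = 0.0216446
  P(Z=2)·p_2 = 0.11 × 0.183267 = 0.0201593
  P(Z=3)·p_3 = 0.25 × 0.0933594 = 0.0233398
  P(Z=4)·p_4 = 0.42 × 0.0842296 = 0.0353764
Marginal: 0.0216446 + 0.0201593 + 0.0233398 + 0.0353764 = 0.10052
So the posterior for Population 3 is 0.0233398 / 0.10052 ≈ 0.232.

0.232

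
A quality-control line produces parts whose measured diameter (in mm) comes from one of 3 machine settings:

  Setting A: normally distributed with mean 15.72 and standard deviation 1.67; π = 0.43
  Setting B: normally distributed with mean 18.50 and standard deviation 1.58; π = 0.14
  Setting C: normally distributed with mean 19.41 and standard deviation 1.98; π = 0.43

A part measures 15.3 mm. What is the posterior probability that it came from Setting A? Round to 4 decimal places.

The responsibility of component k is π_k f_k(x) divided by Σ_j π_j f_j(x).
Component likelihoods at x = 15.3 mm:
  L_A = (1/(1.67·√(2π)))·exp(−(15.3−15.72)²/(2·1.67²)) = 0.238888·exp(-0.03163) = 0.231451
  L_B = (1/(1.58·√(2π)))·exp(−(15.3−18.50)²/(2·1.58²)) = 0.252495·exp(-2.05095) = 0.032474
  L_C = (1/(1.98·√(2π)))·exp(−(15.3−19.41)²/(2·1.98²)) = 0.201486·exp(-2.15438) = 0.0233672
Prior × likelihood for each component:
  π_A·L_A = 0.43 × 0.231451 = 0.0995239
  π_B·L_B = 0.14 × 0.032474 = 0.00454635
  π_C·L_C = 0.43 × 0.0233672 = 0.0100479
Marginal: 0.0995239 + 0.00454635 + 0.0100479 = 0.114118
P(Setting A | x) ≈ 0.8721

0.8721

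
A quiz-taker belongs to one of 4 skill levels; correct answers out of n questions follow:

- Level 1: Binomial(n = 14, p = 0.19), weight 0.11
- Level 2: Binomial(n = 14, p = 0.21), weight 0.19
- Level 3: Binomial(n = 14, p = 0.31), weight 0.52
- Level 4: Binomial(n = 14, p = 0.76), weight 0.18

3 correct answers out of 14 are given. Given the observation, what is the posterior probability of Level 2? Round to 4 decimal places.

0.2816

The responsibility of component k is P(Z=k) f_k(x) divided by Σ_j P(Z=j) f_j(x).
Binomial probabilities:
  f_1 = C(14,3)·0.19^3·0.81^11 = 364·0.006859·0.0984771 = 0.245865
  f_2 = C(14,3)·0.21^3·0.79^11 = 364·0.009261·0.0747994 = 0.252149
  f_3 = C(14,3)·0.31^3·0.69^11 = 364·0.029791·0.0168787 = 0.183032
  f_4 = C(14,3)·0.76^3·0.24^11 = 364·0.438976·1.52168e-07 = 2.43145e-05
Prior × likelihood for each component:
  P(Z=1)·f_1 = 0.11 × 0.245865 = 0.0270452
  P(Z=2)·f_2 = 0.19 × 0.252149 = 0.0479083
  P(Z=3)·f_3 = 0.52 × 0.183032 = 0.0951765
  P(Z=4)·f_4 = 0.18 × 2.43145e-05 = 4.37661e-06
Evidence: 0.0270452 + 0.0479083 + 0.0951765 + 4.37661e-06 = 0.170134
So the posterior for Level 2 is 0.0479083 / 0.170134 ≈ 0.2816.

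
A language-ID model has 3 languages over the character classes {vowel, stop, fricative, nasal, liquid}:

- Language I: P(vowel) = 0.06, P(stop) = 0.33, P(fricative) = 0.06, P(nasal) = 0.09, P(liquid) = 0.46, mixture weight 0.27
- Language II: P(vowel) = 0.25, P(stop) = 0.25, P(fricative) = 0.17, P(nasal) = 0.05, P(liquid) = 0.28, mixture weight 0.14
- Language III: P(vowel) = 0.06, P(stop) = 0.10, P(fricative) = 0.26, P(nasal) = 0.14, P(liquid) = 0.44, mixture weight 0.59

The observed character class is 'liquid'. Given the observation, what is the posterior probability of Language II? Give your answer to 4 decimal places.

Posterior ∝ prior × likelihood, so P(k | x) ∝ π_k f_k(x); normalise over all components.
Categorical probabilities:
  f_I = P(liquid | comp) = 0.46
  f_II = P(liquid | comp) = 0.28
  f_III = P(liquid | comp) = 0.44
Unnormalised posteriors:
  π_I·f_I = 0.27 × 0.46 = 0.1242
  π_II·f_II = 0.14 × 0.28 = 0.0392
  π_III·f_III = 0.59 × 0.44 = 0.2596
Marginal: 0.1242 + 0.0392 + 0.2596 = 0.423
So the posterior for Language II is 0.0392 / 0.423 ≈ 0.0927.

0.0927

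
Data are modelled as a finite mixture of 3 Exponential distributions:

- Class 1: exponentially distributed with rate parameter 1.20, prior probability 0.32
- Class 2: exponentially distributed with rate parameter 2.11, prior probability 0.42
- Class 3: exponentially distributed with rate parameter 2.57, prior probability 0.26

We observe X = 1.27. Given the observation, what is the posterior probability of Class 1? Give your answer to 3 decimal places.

By Bayes' theorem, P(k | x) = π_k f_k(x) / Σ_j π_j f_j(x).
Component likelihoods at x = 1.27:
  p_1 = 0.261407
  p_2 = 0.144712
  p_3 = 0.0982742
Weight by the priors:
  π_1·p_1 = 0.32 × 0.261407 = 0.0836501
  π_2·p_2 = 0.42 × 0.144712 = 0.0607789
  π_3·p_3 = 0.26 × 0.0982742 = 0.0255513
Marginal: 0.0836501 + 0.0607789 + 0.0255513 = 0.16998
P(Class 1 | the observation) = 0.0836501 / 0.16998 ≈ 0.492

0.492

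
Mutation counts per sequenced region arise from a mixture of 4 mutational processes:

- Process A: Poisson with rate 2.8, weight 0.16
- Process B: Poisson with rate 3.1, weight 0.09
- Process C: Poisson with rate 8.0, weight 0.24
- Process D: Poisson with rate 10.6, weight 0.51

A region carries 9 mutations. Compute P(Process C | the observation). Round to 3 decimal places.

0.333

P(component k | x) = π_k·f_k(x) / marginal(x), where marginal(x) = Σ_j π_j·f_j(x).
Component likelihoods at x = 9 mutations:
  f_A = e^(−2.8)·2.8^9/9! = 0.0017727
  f_B = e^(−3.1)·3.1^9/9! = 0.00328231
  f_C = e^(−8.0)·8.0^9/9! = 0.124077
  f_D = e^(−10.6)·10.6^9/9! = 0.116003
Weight by the priors:
  π_A·f_A = 0.16 × 0.0017727 = 0.000283632
  π_B·f_B = 0.09 × 0.00328231 = 0.000295408
  π_C·f_C = 0.24 × 0.124077 = 0.0297785
  π_D·f_D = 0.51 × 0.116003 = 0.0591614
Marginal: 0.000283632 + 0.000295408 + 0.0297785 + 0.0591614 = 0.0895189
Responsibility of Process C: 0.0297785 / 0.0895189 ≈ 0.333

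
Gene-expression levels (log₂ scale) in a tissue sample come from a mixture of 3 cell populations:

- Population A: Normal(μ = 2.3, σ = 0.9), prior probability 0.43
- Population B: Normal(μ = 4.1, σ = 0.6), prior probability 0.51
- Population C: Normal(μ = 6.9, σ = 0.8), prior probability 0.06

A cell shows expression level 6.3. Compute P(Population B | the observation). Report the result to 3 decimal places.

The responsibility of component k is w_k f_k(x) divided by Σ_j w_j f_j(x).
Normal densities:
  f_A = 2.27688e-05
  f_B = 0.000800451
  f_C = 0.376422
Multiply by the mixture weights:
  w_A·f_A = 0.43 × 2.27688e-05 = 9.79057e-06
  w_B·f_B = 0.51 × 0.000800451 = 0.00040823
  w_C·f_C = 0.06 × 0.376422 = 0.0225853
Normaliser: 9.79057e-06 + 0.00040823 + 0.0225853 = 0.0230033
Responsibility of Population B: 0.00040823 / 0.0230033 ≈ 0.018

0.018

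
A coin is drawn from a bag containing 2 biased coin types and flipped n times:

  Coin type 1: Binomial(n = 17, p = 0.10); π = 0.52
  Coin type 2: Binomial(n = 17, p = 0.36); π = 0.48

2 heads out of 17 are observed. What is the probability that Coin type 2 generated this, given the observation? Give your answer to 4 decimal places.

The responsibility of component k is π_k f_k(x) divided by Σ_j π_j f_j(x).
Evaluate each component's likelihood at the observed value:
  L_1 = C(17,2)·0.10^2·0.90^15 = 136·0.01·0.205891 = 0.280012
  L_2 = C(17,2)·0.36^2·0.64^15 = 136·0.1296·0.00123794 = 0.0218194
Weight by the priors:
  π_1·L_1 = 0.52 × 0.280012 = 0.145606
  π_2·L_2 = 0.48 × 0.0218194 = 0.0104733
Sum: 0.145606 + 0.0104733 = 0.15608
So the posterior for Coin type 2 is 0.0104733 / 0.15608 ≈ 0.0671.

0.0671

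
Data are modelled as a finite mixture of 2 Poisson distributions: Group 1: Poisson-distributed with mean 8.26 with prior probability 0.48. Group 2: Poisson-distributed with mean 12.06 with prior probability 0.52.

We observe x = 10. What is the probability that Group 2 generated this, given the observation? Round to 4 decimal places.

Apply Bayes' rule: the posterior for each component is proportional to its prior times its likelihood at x.
Component likelihoods at x = 10:
  L_1 = 0.105382
  L_2 = 0.103781
Prior × likelihood for each component:
  π_1·L_1 = 0.48 × 0.105382 = 0.0505832
  π_2·L_2 = 0.52 × 0.103781 = 0.0539662
Denominator: 0.0505832 + 0.0539662 = 0.104549
So the posterior for Group 2 is 0.0539662 / 0.104549 ≈ 0.5162.

0.5162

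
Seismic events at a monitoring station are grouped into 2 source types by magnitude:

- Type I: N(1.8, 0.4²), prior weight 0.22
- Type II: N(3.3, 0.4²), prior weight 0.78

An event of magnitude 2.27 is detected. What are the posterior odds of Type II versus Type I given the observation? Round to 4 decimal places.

0.2568

Only the two components matter; the odds are (w_i f_i(x)) / (w_j f_j(x)).
Component likelihoods at x = 2.27:
  f_I = 0.500093
  f_II = 0.0362266
Posterior odds = (w_II·f_II) / (w_I·f_I) = (0.78·0.0362266) / (0.22·0.500093) = 0.0282568 / 0.110021 ≈ 0.2568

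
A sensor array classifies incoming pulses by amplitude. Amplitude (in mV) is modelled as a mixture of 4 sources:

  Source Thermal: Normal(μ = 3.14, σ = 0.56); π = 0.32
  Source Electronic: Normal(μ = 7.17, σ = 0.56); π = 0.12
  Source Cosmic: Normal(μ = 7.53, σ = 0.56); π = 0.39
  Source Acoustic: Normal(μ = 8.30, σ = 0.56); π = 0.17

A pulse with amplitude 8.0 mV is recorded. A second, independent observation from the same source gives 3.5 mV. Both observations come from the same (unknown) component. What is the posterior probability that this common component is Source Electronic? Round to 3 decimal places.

0.924

By Bayes' theorem, P(k | x) = w_k f_k(x) / Σ_j w_j f_j(x).
Since both observations come from the same component, the likelihood for component k is f_k(x₁)·f_k(x₂).
  f_Thermal = [3.14567e-17] × [0.579406] = 1.82262e-17
  f_Electronic = [0.237522] × [3.36047e-10] = 7.98187e-11
  f_Cosmic = [0.500914] × [4.04552e-12] = 2.02646e-12
  f_Acoustic = [0.617167] × [7.92587e-17] = 4.89159e-17
Weight by the priors:
  w_Thermal·f_Thermal = 0.32 × 1.82262e-17 = 5.83237e-18
  w_Electronic·f_Electronic = 0.12 × 7.98187e-11 = 9.57825e-12
  w_Cosmic·f_Cosmic = 0.39 × 2.02646e-12 = 7.90318e-13
  w_Acoustic·f_Acoustic = 0.17 × 4.89159e-17 = 8.31571e-18
Sum: 5.83237e-18 + 9.57825e-12 + 7.90318e-13 + 8.31571e-18 = 1.03686e-11
P(Source Electronic | x₁,x₂) = 9.57825e-12 / 1.03686e-11 ≈ 0.924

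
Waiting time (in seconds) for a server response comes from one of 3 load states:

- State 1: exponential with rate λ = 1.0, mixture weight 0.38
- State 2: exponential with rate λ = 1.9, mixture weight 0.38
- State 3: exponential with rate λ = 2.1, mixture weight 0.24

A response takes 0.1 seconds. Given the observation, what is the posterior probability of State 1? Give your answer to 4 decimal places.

The responsibility of component k is P(Z=k) f_k(x) divided by Σ_j P(Z=j) f_j(x).
Evaluate each component's likelihood at the observed value:
  L_1 = 1.0·e^(−1.0·0.1) = 1.0·e^(−0.1000) = 0.904837
  L_2 = 1.9·e^(−1.9·0.1) = 1.9·e^(−0.1900) = 1.57122
  L_3 = 2.1·e^(−2.1·0.1) = 2.1·e^(−0.2100) = 1.70223
Unnormalised posteriors:
  P(Z=1)·L_1 = 0.38 × 0.904837 = 0.343838
  P(Z=2)·L_2 = 0.38 × 1.57122 = 0.597064
  P(Z=3)·L_3 = 0.24 × 1.70223 = 0.408534
Sum: 0.343838 + 0.597064 + 0.408534 = 1.34944
Responsibility of State 1: 0.343838 / 1.34944 ≈ 0.2548

0.2548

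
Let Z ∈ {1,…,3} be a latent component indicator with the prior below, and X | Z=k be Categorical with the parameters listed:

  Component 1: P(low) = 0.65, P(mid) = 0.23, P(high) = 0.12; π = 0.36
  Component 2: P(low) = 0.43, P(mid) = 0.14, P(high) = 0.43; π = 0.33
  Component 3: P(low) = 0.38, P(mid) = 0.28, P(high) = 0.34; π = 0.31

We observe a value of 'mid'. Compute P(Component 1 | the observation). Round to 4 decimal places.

The responsibility of component k is π_k f_k(x) divided by Σ_j π_j f_j(x).
Component likelihoods at x = 'mid':
  f_1 = 0.23
  f_2 = 0.14
  f_3 = 0.28
Prior × likelihood for each component:
  π_1·f_1 = 0.36 × 0.23 = 0.0828
  π_2·f_2 = 0.33 × 0.14 = 0.0462
  π_3·f_3 = 0.31 × 0.28 = 0.0868
Normaliser: 0.0828 + 0.0462 + 0.0868 = 0.2158
P(Component 1 | 'mid') = 0.0828 / 0.2158 ≈ 0.3837

0.3837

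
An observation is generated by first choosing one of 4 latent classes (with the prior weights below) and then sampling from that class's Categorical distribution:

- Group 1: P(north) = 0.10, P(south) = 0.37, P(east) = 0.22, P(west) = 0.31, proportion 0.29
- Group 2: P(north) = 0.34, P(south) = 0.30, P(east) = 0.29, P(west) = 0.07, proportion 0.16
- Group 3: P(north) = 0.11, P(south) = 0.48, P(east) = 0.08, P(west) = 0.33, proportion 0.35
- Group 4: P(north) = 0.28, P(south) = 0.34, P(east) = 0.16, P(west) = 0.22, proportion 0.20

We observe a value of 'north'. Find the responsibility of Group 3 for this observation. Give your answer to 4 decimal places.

0.2164

P(component k | x) = P(Z=k)·f_k(x) / marginal(x), where marginal(x) = Σ_j P(Z=j)·f_j(x).
Evaluate each component's likelihood at the observed value:
  p_1 = P(north | comp) = 0.10
  p_2 = P(north | comp) = 0.34
  p_3 = P(north | comp) = 0.11
  p_4 = P(north | comp) = 0.28
Unnormalised posteriors:
  P(Z=1)·p_1 = 0.29 × 0.1 = 0.029
  P(Z=2)·p_2 = 0.16 × 0.34 = 0.0544
  P(Z=3)·p_3 = 0.35 × 0.11 = 0.0385
  P(Z=4)·p_4 = 0.20 × 0.28 = 0.056
Evidence: 0.029 + 0.0544 + 0.0385 + 0.056 = 0.1779
So the posterior for Group 3 is 0.0385 / 0.1779 ≈ 0.2164.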